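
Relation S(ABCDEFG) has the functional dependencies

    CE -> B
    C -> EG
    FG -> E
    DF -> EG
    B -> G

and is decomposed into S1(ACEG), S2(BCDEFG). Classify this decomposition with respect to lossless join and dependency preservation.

lossy but dependency-preserving

Lossless test: (CEG)⁺ = {BCEG}, which is a superkey of neither fragment — lossy.
Dependency preservation: every FD's attributes lie within a single fragment, so each can be enforced locally — preserved.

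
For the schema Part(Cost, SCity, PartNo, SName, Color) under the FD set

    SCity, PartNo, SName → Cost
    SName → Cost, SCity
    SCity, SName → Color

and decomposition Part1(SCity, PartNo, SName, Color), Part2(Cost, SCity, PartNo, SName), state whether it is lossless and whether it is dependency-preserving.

Lossless test: (SCity, PartNo, SName)⁺ = {Cost, SCity, PartNo, SName, Color}, which contains all of one fragment — lossless.
Dependency preservation: every FD's attributes lie within a single fragment, so each can be enforced locally — preserved.

lossless and dependency-preserving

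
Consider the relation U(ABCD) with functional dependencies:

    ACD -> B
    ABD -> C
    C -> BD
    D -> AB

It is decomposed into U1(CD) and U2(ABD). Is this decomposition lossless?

Yes

Common attributes: U1 ∩ U2 = {D}.
Closure of {D}: D → AB applies, adding AB; ABD → C applies, adding C. So (D)⁺ = {ABCD}.
This closure contains every attribute of U1, so U1 ∩ U2 → U1. The join is lossless.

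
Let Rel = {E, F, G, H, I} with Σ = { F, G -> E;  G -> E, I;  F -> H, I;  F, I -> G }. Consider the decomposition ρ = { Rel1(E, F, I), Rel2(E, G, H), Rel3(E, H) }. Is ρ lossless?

Chase test. Columns are E, F, G, H, I; row i has aⱼ where attribute j ∈ Reli, else bᵢⱼ.
Initial tableau (one row per fragment):
  row 1: a1 a2 b13 b14 a5
  row 2: a1 b22 a3 a4 b25
  row 3: a1 b32 b33 a4 b35
No row becomes fully distinguished — the join is lossy.

No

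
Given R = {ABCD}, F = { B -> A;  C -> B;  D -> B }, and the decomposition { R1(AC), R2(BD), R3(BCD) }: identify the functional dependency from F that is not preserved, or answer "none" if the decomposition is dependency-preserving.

Check B → A: no single fragment contains all of {AB}, and the restricted closure of {B} across the fragments never reaches {A}.
C → B is preserved.
D → B is preserved.

B -> A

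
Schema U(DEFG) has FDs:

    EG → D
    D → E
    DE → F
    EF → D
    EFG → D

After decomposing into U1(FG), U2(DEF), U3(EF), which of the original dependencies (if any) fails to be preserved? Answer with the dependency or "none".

EG → D

Check EG → D: no single fragment contains all of {DEG}, and the restricted closure of {EG} across the fragments never reaches {D}.
D → E is preserved.
DE → F is preserved.
EF → D is preserved.
EFG → D is preserved.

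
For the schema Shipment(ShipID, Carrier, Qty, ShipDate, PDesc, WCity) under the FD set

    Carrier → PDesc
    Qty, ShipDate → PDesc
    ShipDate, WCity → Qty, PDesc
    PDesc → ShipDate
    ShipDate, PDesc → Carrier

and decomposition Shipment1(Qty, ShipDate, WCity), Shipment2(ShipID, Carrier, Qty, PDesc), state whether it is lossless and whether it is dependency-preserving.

Lossless test: (Qty)⁺ = {Qty}, which is a superkey of neither fragment — lossy.
Dependency preservation: the restricted closure of {Qty, ShipDate} across the fragments never reaches {PDesc}, so Qty, ShipDate → PDesc cannot be enforced without a join — not preserved.

lossy and not dependency-preserving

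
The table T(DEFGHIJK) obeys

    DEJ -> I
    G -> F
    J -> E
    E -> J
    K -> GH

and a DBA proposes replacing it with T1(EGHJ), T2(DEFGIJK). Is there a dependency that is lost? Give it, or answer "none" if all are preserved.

Check K → GH: no single fragment contains all of {GHK}, and the restricted closure of {K} across the fragments never reaches {GH}.
DEJ → I is preserved.
G → F is preserved.
J → E is preserved.
E → J is preserved.

K -> GH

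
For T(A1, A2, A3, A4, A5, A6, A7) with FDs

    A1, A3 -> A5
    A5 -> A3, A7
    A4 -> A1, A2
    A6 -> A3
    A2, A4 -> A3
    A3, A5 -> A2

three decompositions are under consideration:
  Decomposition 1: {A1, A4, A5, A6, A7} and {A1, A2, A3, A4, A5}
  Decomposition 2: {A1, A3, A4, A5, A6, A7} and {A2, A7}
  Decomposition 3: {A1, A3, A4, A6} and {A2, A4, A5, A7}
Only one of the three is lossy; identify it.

Decomposition 1: common = {A1, A4, A5}, closure = {A1, A2, A3, A4, A5, A7} → lossless.
Decomposition 2: common = {A7}, closure = {A7} → lossy.
Decomposition 3: common = {A4}, closure = {A1, A2, A3, A4, A5, A7} → lossless.

Decomposition 2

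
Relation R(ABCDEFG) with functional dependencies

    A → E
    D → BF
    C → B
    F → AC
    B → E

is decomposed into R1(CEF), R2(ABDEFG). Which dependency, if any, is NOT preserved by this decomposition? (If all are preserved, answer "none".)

C → B

Check C → B: no single fragment contains all of {BC}, and the restricted closure of {C} across the fragments never reaches {B}.
A → E is preserved.
D → BF is preserved.
F → AC is preserved.
B → E is preserved.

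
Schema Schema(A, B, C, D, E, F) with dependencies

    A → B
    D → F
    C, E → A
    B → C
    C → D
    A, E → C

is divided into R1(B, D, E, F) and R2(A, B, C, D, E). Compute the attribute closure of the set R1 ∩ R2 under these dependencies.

R1 ∩ R2 = {B, D, E}.
D → F applies, adding F
B → C applies, adding C
C, E → A applies, adding A
Closure: {A, B, C, D, E, F}.

A, B, C, D, E, F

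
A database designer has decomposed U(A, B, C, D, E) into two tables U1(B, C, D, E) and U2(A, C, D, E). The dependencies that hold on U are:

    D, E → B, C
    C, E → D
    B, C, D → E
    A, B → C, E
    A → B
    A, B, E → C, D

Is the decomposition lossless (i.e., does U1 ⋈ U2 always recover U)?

Common attributes: U1 ∩ U2 = {C, D, E}.
Closure of {C, D, E}: D, E → B, C applies, adding B. So (C, D, E)⁺ = {B, C, D, E}.
This closure contains every attribute of U1, so U1 ∩ U2 → U1. The join is lossless.

Yes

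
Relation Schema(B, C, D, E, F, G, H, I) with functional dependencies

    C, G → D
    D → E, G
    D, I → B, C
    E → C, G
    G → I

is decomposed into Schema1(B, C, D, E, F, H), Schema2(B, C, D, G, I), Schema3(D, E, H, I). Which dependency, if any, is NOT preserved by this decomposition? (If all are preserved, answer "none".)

C, G → D lies within Schema2.
D → E, G: restricted closure across fragments reaches E, G.
D, I → B, C lies within Schema2.
E → C, G: restricted closure across fragments reaches C, G.
G → I lies within Schema2.
Every dependency is enforceable on the fragments, so the decomposition is dependency-preserving.

none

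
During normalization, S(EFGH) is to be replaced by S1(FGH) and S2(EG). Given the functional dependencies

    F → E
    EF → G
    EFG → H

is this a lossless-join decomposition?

Common attributes: S1 ∩ S2 = {G}.
No dependency enlarges {G}, so (G)⁺ = {G}.
The closure contains neither all of S1 = {FGH} nor all of S2 = {EG}, so the common attributes are not a superkey of either fragment. The join is lossy.

No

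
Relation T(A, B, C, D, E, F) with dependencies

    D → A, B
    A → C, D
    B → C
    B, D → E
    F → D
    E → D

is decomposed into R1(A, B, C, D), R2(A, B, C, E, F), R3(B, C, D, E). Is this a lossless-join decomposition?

Yes

Chase test. Columns are A, B, C, D, E, F; row i has aⱼ where attribute j ∈ Ri, else bᵢⱼ.
Initial tableau (one row per fragment):
  row 1: a1 a2 a3 a4 b15 b16
  row 2: a1 a2 a3 b24 a5 a6
  row 3: b31 a2 a3 a4 a5 b36
Rows 1 and 3 agree on D; apply D→A, B and equate their A, B entries.
Rows 1 and 2 agree on A; apply A→C, D and equate their C, D entries.
Rows 1 and 2 agree on B, D; apply B, D→E and equate their E entries.
Row 2 is now all distinguished symbols — the join is lossless.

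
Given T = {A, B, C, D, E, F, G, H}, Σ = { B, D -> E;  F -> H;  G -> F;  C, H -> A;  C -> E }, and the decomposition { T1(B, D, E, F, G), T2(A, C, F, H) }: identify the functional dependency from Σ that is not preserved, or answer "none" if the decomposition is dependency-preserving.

C -> E

Check C → E: no single fragment contains all of {C, E}, and the restricted closure of {C} across the fragments never reaches {E}.
B, D → E is preserved.
F → H is preserved.
G → F is preserved.
C, H → A is preserved.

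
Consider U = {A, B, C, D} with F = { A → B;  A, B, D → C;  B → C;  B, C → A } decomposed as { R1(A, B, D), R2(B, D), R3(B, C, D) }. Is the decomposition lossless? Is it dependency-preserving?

lossless and dependency-preserving

Lossless test (chase): Rows 1 and 2 agree on B; apply B→C and equate their C entries. Rows 1 and 3 agree on B; apply B→C and equate their C entries. Rows 1 and 2 agree on B, C; apply B, C→A and equate their A entries. Rows 1 and 3 agree on B, C; apply B, C→A and equate their A entries. Row 1 is now all distinguished symbols — the join is lossless.
Dependency preservation: A, B, D → C; B, C → A are not contained in any single fragment, but the restricted closure of each left-hand side across the fragments still reaches the right-hand side; the remaining FDs each lie inside some fragment. All dependencies are preserved.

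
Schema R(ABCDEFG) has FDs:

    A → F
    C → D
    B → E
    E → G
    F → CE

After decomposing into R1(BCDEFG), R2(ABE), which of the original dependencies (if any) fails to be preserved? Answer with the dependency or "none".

A → F

Check A → F: no single fragment contains all of {AF}, and the restricted closure of {A} across the fragments never reaches {F}.
C → D is preserved.
B → E is preserved.
E → G is preserved.
F → CE is preserved.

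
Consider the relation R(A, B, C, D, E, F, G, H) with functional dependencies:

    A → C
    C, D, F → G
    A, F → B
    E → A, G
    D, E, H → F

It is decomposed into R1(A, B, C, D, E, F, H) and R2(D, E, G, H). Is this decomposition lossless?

Yes

Common attributes: R1 ∩ R2 = {D, E, H}.
Closure of {D, E, H}: E → A, G applies, adding A, G; D, E, H → F applies, adding F; A → C applies, adding C; A, F → B applies, adding B. So (D, E, H)⁺ = {A, B, C, D, E, F, G, H}.
This closure contains every attribute of R1, so R1 ∩ R2 → R1. The join is lossless.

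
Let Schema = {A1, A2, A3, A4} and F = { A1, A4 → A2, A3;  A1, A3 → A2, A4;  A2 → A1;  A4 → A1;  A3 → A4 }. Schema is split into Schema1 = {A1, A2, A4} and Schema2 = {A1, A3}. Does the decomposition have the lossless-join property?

No

Common attributes: Schema1 ∩ Schema2 = {A1}.
No dependency enlarges {A1}, so (A1)⁺ = {A1}.
The closure contains neither all of Schema1 = {A1, A2, A4} nor all of Schema2 = {A1, A3}, so the common attributes are not a superkey of either fragment. The join is lossy.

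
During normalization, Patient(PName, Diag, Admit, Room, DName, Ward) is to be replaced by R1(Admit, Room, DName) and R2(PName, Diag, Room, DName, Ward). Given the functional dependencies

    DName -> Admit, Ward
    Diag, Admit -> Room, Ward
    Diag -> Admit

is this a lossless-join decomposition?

Yes

Common attributes: R1 ∩ R2 = {Room, DName}.
Closure of {Room, DName}: DName → Admit, Ward applies, adding Admit, Ward. So (Room, DName)⁺ = {Admit, Room, DName, Ward}.
This closure contains every attribute of R1, so R1 ∩ R2 → R1. The join is lossless.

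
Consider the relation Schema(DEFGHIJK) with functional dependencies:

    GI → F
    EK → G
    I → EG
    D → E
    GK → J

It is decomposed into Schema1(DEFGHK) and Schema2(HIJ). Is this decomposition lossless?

No

Common attributes: Schema1 ∩ Schema2 = {H}.
No dependency enlarges {H}, so (H)⁺ = {H}.
The closure contains neither all of Schema1 = {DEFGHK} nor all of Schema2 = {HIJ}, so the common attributes are not a superkey of either fragment. The join is lossy.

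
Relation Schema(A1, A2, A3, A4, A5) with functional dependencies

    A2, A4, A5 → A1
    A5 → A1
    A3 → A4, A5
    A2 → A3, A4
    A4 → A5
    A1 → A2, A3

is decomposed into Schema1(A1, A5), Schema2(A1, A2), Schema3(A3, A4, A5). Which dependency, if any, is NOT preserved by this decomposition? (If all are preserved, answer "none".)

none

A2, A4, A5 → A1: restricted closure across fragments reaches A1.
A5 → A1 lies within Schema1.
A3 → A4, A5 lies within Schema3.
A2 → A3, A4: restricted closure across fragments reaches A3, A4.
A4 → A5 lies within Schema3.
A1 → A2, A3: restricted closure across fragments reaches A2, A3.
Every dependency is enforceable on the fragments, so the decomposition is dependency-preserving.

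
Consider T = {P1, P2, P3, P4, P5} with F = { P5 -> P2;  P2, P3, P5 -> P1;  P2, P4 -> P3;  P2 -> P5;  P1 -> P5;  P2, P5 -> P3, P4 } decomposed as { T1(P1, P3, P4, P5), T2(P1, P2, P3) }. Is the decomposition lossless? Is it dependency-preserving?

Lossless test: (P1, P3)⁺ = {P1, P2, P3, P4, P5}, which contains all of one fragment — lossless.
Dependency preservation: P5 → P2; P2, P3, P5 → P1; P2, P4 → P3; P2 → P5; P2, P5 → P3, P4 are not contained in any single fragment, but the restricted closure of each left-hand side across the fragments still reaches the right-hand side; the remaining FDs each lie inside some fragment. All dependencies are preserved.

lossless and dependency-preserving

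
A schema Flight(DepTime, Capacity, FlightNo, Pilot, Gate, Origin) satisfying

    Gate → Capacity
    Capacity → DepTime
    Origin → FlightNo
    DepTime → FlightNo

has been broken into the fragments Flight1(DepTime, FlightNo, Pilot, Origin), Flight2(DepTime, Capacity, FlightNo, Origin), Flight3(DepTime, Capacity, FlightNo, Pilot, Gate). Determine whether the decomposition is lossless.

Chase test. Columns are DepTime, Capacity, FlightNo, Pilot, Gate, Origin; row i has aⱼ where attribute j ∈ Flighti, else bᵢⱼ.
Initial tableau (one row per fragment):
  row 1: a1 b12 a3 a4 b15 a6
  row 2: a1 a2 a3 b24 b25 a6
  row 3: a1 a2 a3 a4 a5 b36
No row becomes fully distinguished — the join is lossy.

No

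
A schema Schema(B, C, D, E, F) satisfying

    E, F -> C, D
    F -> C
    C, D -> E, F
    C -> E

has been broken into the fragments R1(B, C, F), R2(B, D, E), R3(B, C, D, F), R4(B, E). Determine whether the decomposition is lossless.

Chase test. Columns are B, C, D, E, F; row i has aⱼ where attribute j ∈ Ri, else bᵢⱼ.
Initial tableau (one row per fragment):
  row 1: a1 a2 b13 b14 a5
  row 2: a1 b22 a3 a4 b25
  row 3: a1 a2 a3 b34 a5
  row 4: a1 b42 b43 a4 b45
Rows 1 and 3 agree on C; apply C→E and equate their E entries.
Rows 1 and 3 agree on E, F; apply E, F→C, D and equate their C, D entries.
No row becomes fully distinguished — the join is lossy.

No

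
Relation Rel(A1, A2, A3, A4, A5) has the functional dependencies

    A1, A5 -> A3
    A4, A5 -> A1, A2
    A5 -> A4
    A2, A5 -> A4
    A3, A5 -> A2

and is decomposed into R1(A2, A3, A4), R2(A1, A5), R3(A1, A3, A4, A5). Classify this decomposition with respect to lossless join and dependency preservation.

lossy and not dependency-preserving

Lossless test (chase): Rows 2 and 3 agree on A1, A5; apply A1, A5→A3 and equate their A3 entries. Rows 2 and 3 agree on A5; apply A5→A4 and equate their A4 entries. Rows 2 and 3 agree on A3, A5; apply A3, A5→A2 and equate their A2 entries. No row becomes fully distinguished — the join is lossy.
Dependency preservation: the restricted closure of {A4, A5} across the fragments never reaches {A1, A2}, so A4, A5 → A1, A2 cannot be enforced without a join — not preserved.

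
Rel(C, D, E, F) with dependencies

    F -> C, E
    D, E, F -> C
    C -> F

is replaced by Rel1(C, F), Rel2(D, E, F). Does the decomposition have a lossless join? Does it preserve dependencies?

Lossless test: (F)⁺ = {C, E, F}, which contains all of one fragment — lossless.
Dependency preservation: F → C, E; D, E, F → C are not contained in any single fragment, but the restricted closure of each left-hand side across the fragments still reaches the right-hand side; the remaining FDs each lie inside some fragment. All dependencies are preserved.

lossless and dependency-preserving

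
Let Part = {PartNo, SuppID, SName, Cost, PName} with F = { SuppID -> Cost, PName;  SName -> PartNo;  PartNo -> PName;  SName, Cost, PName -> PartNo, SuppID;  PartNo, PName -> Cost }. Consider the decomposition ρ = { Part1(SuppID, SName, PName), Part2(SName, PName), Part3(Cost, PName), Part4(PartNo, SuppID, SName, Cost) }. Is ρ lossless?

Chase test. Columns are PartNo, SuppID, SName, Cost, PName; row i has aⱼ where attribute j ∈ Parti, else bᵢⱼ.
Initial tableau (one row per fragment):
  row 1: b11 a2 a3 b14 a5
  row 2: b21 b22 a3 b24 a5
  row 3: b31 b32 b33 a4 a5
  row 4: a1 a2 a3 a4 b45
Rows 1 and 4 agree on SuppID; apply SuppID→Cost, PName and equate their Cost, PName entries.
Rows 1 and 2 agree on SName; apply SName→PartNo and equate their PartNo entries.
Rows 1 and 4 agree on SName; apply SName→PartNo and equate their PartNo entries.
Rows 1 and 2 agree on PartNo, PName; apply PartNo, PName→Cost and equate their Cost entries.
Rows 1 and 2 agree on SName, Cost, PName; apply SName, Cost, PName→PartNo, SuppID and equate their PartNo, SuppID entries.
Row 1 is now all distinguished symbols — the join is lossless.

Yes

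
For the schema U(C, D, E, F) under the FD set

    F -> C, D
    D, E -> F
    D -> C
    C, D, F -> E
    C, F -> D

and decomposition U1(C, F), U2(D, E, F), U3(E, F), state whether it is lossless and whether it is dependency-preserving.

Lossless test (chase): Rows 1 and 2 agree on F; apply F→C, D and equate their C, D entries. Rows 1 and 3 agree on F; apply F→C, D and equate their C, D entries. Rows 1 and 2 agree on C, D, F; apply C, D, F→E and equate their E entries. Row 1 is now all distinguished symbols — the join is lossless.
Dependency preservation: the restricted closure of {D} across the fragments never reaches {C}, so D → C cannot be enforced without a join — not preserved.

lossless but not dependency-preserving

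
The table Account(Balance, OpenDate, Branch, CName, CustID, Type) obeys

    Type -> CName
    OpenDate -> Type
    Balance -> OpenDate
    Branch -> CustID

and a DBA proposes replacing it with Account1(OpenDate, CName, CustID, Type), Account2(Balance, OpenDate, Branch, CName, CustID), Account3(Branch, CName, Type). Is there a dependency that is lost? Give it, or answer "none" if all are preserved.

Type → CName lies within Account1.
OpenDate → Type lies within Account1.
Balance → OpenDate lies within Account2.
Branch → CustID lies within Account2.
Every dependency is enforceable on the fragments, so the decomposition is dependency-preserving.

none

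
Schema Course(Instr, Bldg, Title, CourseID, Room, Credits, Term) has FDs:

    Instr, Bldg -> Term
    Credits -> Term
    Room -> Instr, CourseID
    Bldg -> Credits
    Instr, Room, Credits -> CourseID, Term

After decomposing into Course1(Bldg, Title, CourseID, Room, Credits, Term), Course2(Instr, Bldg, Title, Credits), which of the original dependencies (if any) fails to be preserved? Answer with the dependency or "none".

Room -> Instr, CourseID

Check Room → Instr, CourseID: no single fragment contains all of {Instr, CourseID, Room}, and the restricted closure of {Room} across the fragments never reaches {Instr, CourseID}.
Instr, Bldg → Term is preserved.
Credits → Term is preserved.
Bldg → Credits is preserved.
Instr, Room, Credits → CourseID, Term is preserved.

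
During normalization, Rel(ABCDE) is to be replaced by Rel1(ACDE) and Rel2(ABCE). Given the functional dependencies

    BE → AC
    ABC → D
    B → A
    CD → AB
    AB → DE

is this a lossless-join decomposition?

No

Common attributes: Rel1 ∩ Rel2 = {ACE}.
No dependency enlarges {ACE}, so (ACE)⁺ = {ACE}.
The closure contains neither all of Rel1 = {ACDE} nor all of Rel2 = {ABCE}, so the common attributes are not a superkey of either fragment. The join is lossy.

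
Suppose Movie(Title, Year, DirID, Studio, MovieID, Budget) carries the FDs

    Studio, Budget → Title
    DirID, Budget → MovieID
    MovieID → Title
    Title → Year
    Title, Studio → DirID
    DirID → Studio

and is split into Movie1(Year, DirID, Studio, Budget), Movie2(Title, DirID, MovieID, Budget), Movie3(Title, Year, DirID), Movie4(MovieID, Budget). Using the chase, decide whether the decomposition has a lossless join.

Yes

Chase test. Columns are Title, Year, DirID, Studio, MovieID, Budget; row i has aⱼ where attribute j ∈ Moviei, else bᵢⱼ.
Initial tableau (one row per fragment):
  row 1: b11 a2 a3 a4 b15 a6
  row 2: a1 b22 a3 b24 a5 a6
  row 3: a1 a2 a3 b34 b35 b36
  row 4: b41 b42 b43 b44 a5 a6
Rows 1 and 2 agree on DirID, Budget; apply DirID, Budget→MovieID and equate their MovieID entries.
Rows 1 and 2 agree on MovieID; apply MovieID→Title and equate their Title entries.
Rows 1 and 4 agree on MovieID; apply MovieID→Title and equate their Title entries.
Rows 1 and 2 agree on Title; apply Title→Year and equate their Year entries.
Rows 1 and 4 agree on Title; apply Title→Year and equate their Year entries.
Rows 1 and 2 agree on DirID; apply DirID→Studio and equate their Studio entries.
Rows 1 and 3 agree on DirID; apply DirID→Studio and equate their Studio entries.
Row 1 is now all distinguished symbols — the join is lossless.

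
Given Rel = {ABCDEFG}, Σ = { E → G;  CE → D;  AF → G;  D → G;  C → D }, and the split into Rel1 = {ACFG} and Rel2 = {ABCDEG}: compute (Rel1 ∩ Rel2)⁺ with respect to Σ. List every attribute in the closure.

Rel1 ∩ Rel2 = {ACG}.
C → D applies, adding D
Closure: {ACDG}.

ACDG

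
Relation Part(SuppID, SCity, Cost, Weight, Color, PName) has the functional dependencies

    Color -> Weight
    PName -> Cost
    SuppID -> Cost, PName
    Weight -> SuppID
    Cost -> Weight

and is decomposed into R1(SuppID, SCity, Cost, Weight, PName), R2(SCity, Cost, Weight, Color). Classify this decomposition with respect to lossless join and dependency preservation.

lossless and dependency-preserving

Lossless test: (SCity, Cost, Weight)⁺ = {SuppID, SCity, Cost, Weight, PName}, which contains all of one fragment — lossless.
Dependency preservation: every FD's attributes lie within a single fragment, so each can be enforced locally — preserved.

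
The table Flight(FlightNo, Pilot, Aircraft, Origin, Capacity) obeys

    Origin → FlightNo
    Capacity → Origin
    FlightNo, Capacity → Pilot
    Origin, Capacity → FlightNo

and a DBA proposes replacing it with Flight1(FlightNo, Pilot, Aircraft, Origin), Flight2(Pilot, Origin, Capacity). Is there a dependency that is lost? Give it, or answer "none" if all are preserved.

Origin → FlightNo lies within Flight1.
Capacity → Origin lies within Flight2.
FlightNo, Capacity → Pilot: restricted closure across fragments reaches Pilot.
Origin, Capacity → FlightNo: restricted closure across fragments reaches FlightNo.
Every dependency is enforceable on the fragments, so the decomposition is dependency-preserving.

none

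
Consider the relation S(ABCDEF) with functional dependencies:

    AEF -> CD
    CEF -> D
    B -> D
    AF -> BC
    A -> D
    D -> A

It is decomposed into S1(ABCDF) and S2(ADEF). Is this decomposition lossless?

Yes

Common attributes: S1 ∩ S2 = {ADF}.
Closure of {ADF}: AF → BC applies, adding BC. So (ADF)⁺ = {ABCDF}.
This closure contains every attribute of S1, so S1 ∩ S2 → S1. The join is lossless.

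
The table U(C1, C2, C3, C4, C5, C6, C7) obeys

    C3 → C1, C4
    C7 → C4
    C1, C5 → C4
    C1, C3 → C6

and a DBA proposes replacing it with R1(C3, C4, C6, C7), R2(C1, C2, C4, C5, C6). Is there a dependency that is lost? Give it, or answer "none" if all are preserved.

Check C3 → C1, C4: no single fragment contains all of {C1, C3, C4}, and the restricted closure of {C3} across the fragments never reaches {C1, C4}.
C7 → C4 is preserved.
C1, C5 → C4 is preserved.
C1, C3 → C6 is preserved.

C3 → C1, C4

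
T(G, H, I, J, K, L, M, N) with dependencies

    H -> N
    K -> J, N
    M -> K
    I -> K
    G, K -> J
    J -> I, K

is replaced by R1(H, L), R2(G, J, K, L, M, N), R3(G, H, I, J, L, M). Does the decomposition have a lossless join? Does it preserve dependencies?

Lossless test (chase): Rows 1 and 3 agree on H; apply H→N and equate their N entries. Rows 2 and 3 agree on M; apply M→K and equate their K entries. Rows 2 and 3 agree on J; apply J→I, K and equate their I, K entries. Rows 2 and 3 agree on K; apply K→J, N and equate their J, N entries. Row 3 is now all distinguished symbols — the join is lossless.
Dependency preservation: the restricted closure of {H} across the fragments never reaches {N}, so H → N cannot be enforced without a join — not preserved.

lossless but not dependency-preserving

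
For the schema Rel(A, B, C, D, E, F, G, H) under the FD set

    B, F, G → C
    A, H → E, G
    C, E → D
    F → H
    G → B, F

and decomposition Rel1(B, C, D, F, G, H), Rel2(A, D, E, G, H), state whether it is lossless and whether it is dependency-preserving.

lossless but not dependency-preserving

Lossless test: (D, G, H)⁺ = {B, C, D, F, G, H}, which contains all of one fragment — lossless.
Dependency preservation: the restricted closure of {C, E} across the fragments never reaches {D}, so C, E → D cannot be enforced without a join — not preserved.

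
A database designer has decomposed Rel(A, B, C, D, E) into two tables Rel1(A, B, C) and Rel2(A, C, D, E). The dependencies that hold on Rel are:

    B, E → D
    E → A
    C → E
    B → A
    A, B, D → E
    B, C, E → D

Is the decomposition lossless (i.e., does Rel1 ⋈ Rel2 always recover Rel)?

Common attributes: Rel1 ∩ Rel2 = {A, C}.
Closure of {A, C}: C → E applies, adding E. So (A, C)⁺ = {A, C, E}.
The closure contains neither all of Rel1 = {A, B, C} nor all of Rel2 = {A, C, D, E}, so the common attributes are not a superkey of either fragment. The join is lossy.

No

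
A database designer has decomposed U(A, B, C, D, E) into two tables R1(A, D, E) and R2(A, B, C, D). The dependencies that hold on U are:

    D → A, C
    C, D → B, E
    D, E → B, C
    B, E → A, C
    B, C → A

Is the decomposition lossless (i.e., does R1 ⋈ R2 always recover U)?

Common attributes: R1 ∩ R2 = {A, D}.
Closure of {A, D}: D → A, C applies, adding C; C, D → B, E applies, adding B, E. So (A, D)⁺ = {A, B, C, D, E}.
This closure contains every attribute of R1, so R1 ∩ R2 → R1. The join is lossless.

Yes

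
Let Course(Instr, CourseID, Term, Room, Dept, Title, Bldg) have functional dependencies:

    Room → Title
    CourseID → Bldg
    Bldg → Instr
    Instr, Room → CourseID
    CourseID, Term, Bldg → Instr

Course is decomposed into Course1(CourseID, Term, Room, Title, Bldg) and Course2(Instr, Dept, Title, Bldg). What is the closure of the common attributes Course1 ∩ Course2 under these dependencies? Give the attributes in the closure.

Course1 ∩ Course2 = {Title, Bldg}.
Bldg → Instr applies, adding Instr
Closure: {Instr, Title, Bldg}.

Instr, Title, Bldg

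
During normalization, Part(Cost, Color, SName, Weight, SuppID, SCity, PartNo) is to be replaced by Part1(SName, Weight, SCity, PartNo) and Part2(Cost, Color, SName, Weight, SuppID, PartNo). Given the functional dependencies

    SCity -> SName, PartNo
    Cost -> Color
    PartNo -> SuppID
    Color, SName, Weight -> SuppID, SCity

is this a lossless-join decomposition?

No

Common attributes: Part1 ∩ Part2 = {SName, Weight, PartNo}.
Closure of {SName, Weight, PartNo}: PartNo → SuppID applies, adding SuppID. So (SName, Weight, PartNo)⁺ = {SName, Weight, SuppID, PartNo}.
The closure contains neither all of Part1 = {SName, Weight, SCity, PartNo} nor all of Part2 = {Cost, Color, SName, Weight, SuppID, PartNo}, so the common attributes are not a superkey of either fragment. The join is lossy.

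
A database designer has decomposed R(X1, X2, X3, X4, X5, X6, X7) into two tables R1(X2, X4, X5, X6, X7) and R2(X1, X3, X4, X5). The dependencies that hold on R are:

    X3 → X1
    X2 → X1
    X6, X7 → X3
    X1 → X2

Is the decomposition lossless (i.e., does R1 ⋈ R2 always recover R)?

No

Common attributes: R1 ∩ R2 = {X4, X5}.
No dependency enlarges {X4, X5}, so (X4, X5)⁺ = {X4, X5}.
The closure contains neither all of R1 = {X2, X4, X5, X6, X7} nor all of R2 = {X1, X3, X4, X5}, so the common attributes are not a superkey of either fragment. The join is lossy.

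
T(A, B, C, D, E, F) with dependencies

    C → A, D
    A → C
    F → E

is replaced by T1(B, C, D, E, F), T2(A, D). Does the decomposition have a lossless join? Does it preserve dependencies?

Lossless test: (D)⁺ = {D}, which is a superkey of neither fragment — lossy.
Dependency preservation: the restricted closure of {C} across the fragments never reaches {A, D}, so C → A, D cannot be enforced without a join — not preserved.

lossy and not dependency-preserving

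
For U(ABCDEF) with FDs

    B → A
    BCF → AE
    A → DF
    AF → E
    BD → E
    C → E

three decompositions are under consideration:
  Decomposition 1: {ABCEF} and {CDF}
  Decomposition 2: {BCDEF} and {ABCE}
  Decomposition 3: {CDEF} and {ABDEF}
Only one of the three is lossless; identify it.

Decomposition 2

Decomposition 1: common = {CF}, closure = {CEF} → lossy.
Decomposition 2: common = {BCE}, closure = {ABCDEF} → lossless.
Decomposition 3: common = {DEF}, closure = {DEF} → lossy.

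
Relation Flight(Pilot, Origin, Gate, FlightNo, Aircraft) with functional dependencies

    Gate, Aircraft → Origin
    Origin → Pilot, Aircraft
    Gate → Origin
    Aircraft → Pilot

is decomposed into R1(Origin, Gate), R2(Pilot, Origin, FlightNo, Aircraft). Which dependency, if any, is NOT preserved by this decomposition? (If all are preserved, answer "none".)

Gate, Aircraft → Origin: restricted closure across fragments reaches Origin.
Origin → Pilot, Aircraft lies within R2.
Gate → Origin lies within R1.
Aircraft → Pilot lies within R2.
Every dependency is enforceable on the fragments, so the decomposition is dependency-preserving.

none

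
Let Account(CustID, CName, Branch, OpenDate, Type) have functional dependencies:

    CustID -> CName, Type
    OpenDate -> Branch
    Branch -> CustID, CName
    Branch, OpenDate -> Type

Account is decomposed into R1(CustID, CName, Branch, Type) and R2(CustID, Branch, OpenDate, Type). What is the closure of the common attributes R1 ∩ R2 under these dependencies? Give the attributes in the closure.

R1 ∩ R2 = {CustID, Branch, Type}.
CustID → CName, Type applies, adding CName
Closure: {CustID, CName, Branch, Type}.

CustID, CName, Branch, Type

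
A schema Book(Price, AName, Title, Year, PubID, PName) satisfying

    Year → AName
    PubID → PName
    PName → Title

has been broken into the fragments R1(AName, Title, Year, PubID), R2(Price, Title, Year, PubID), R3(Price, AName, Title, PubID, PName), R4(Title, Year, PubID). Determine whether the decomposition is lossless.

Yes

Chase test. Columns are Price, AName, Title, Year, PubID, PName; row i has aⱼ where attribute j ∈ Ri, else bᵢⱼ.
Initial tableau (one row per fragment):
  row 1: b11 a2 a3 a4 a5 b16
  row 2: a1 b22 a3 a4 a5 b26
  row 3: a1 a2 a3 b34 a5 a6
  row 4: b41 b42 a3 a4 a5 b46
Rows 1 and 2 agree on Year; apply Year→AName and equate their AName entries.
Rows 1 and 4 agree on Year; apply Year→AName and equate their AName entries.
Rows 1 and 2 agree on PubID; apply PubID→PName and equate their PName entries.
Rows 1 and 3 agree on PubID; apply PubID→PName and equate their PName entries.
Rows 1 and 4 agree on PubID; apply PubID→PName and equate their PName entries.
Row 2 is now all distinguished symbols — the join is lossless.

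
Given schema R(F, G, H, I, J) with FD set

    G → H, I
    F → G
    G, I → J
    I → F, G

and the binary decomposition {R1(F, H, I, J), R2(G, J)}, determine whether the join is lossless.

Common attributes: R1 ∩ R2 = {J}.
No dependency enlarges {J}, so (J)⁺ = {J}.
The closure contains neither all of R1 = {F, H, I, J} nor all of R2 = {G, J}, so the common attributes are not a superkey of either fragment. The join is lossy.

No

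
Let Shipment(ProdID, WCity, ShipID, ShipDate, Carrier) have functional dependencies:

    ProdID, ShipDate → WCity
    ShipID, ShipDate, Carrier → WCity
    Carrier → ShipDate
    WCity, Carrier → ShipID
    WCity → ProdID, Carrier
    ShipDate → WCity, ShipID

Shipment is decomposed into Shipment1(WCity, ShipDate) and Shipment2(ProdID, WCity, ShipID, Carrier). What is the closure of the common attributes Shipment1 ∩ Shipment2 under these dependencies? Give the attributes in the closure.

Shipment1 ∩ Shipment2 = {WCity}.
WCity → ProdID, Carrier applies, adding ProdID, Carrier
Carrier → ShipDate applies, adding ShipDate
WCity, Carrier → ShipID applies, adding ShipID
Closure: {ProdID, WCity, ShipID, ShipDate, Carrier}.

ProdID, WCity, ShipID, ShipDate, Carrier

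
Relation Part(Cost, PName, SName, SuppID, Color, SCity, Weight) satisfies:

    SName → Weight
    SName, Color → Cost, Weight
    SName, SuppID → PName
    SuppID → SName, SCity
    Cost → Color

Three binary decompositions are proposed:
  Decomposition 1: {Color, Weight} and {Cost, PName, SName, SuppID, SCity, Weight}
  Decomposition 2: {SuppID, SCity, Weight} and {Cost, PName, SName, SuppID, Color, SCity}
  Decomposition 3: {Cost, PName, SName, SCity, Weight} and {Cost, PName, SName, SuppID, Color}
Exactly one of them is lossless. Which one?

Decomposition 1: common = {Weight}, closure = {Weight} → lossy.
Decomposition 2: common = {SuppID, SCity}, closure = {PName, SName, SuppID, SCity, Weight} → lossless.
Decomposition 3: common = {Cost, PName, SName}, closure = {Cost, PName, SName, Color, Weight} → lossy.

Decomposition 2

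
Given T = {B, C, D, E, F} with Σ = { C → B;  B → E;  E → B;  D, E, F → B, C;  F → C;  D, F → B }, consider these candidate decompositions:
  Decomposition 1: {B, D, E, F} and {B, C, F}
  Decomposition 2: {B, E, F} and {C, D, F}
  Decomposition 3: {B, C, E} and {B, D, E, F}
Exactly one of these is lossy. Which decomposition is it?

Decomposition 1: common = {B, F}, closure = {B, C, E, F} → lossless.
Decomposition 2: common = {F}, closure = {B, C, E, F} → lossless.
Decomposition 3: common = {B, E}, closure = {B, E} → lossy.

Decomposition 3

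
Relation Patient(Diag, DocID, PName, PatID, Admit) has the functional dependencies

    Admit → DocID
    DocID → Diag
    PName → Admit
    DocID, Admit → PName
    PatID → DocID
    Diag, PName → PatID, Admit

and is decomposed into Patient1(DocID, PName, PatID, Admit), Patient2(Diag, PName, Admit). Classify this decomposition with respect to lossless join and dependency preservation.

Lossless test: (PName, Admit)⁺ = {Diag, DocID, PName, PatID, Admit}, which contains all of one fragment — lossless.
Dependency preservation: the restricted closure of {DocID} across the fragments never reaches {Diag}, so DocID → Diag cannot be enforced without a join — not preserved.

lossless but not dependency-preserving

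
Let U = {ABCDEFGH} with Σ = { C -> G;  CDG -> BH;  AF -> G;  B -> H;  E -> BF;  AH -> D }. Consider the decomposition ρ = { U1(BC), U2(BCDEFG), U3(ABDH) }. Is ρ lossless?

Chase test. Columns are ABCDEFGH; row i has aⱼ where attribute j ∈ Ui, else bᵢⱼ.
Initial tableau (one row per fragment):
  row 1: b11 a2 a3 b14 b15 b16 b17 b18
  row 2: b21 a2 a3 a4 a5 a6 a7 b28
  row 3: a1 a2 b33 a4 b35 b36 b37 a8
Rows 1 and 2 agree on C; apply C→G and equate their G entries.
Rows 1 and 2 agree on B; apply B→H and equate their H entries.
Rows 1 and 3 agree on B; apply B→H and equate their H entries.
No row becomes fully distinguished — the join is lossy.

No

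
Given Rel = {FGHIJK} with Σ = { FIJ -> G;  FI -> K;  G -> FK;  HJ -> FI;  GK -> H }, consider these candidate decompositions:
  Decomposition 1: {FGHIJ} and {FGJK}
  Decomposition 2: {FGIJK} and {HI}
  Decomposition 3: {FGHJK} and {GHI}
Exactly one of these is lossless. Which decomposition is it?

Decomposition 1

Decomposition 1: common = {FGJ}, closure = {FGHIJK} → lossless.
Decomposition 2: common = {I}, closure = {I} → lossy.
Decomposition 3: common = {GH}, closure = {FGHK} → lossy.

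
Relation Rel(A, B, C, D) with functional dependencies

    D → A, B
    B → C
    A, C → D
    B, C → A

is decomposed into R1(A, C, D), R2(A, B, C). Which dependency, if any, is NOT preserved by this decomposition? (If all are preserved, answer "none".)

none

D → A, B: restricted closure across fragments reaches A, B.
B → C lies within R2.
A, C → D lies within R1.
B, C → A lies within R2.
Every dependency is enforceable on the fragments, so the decomposition is dependency-preserving.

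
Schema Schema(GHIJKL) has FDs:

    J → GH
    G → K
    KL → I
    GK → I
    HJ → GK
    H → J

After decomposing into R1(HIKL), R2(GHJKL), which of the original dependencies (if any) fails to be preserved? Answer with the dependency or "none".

GK → I

Check GK → I: no single fragment contains all of {GIK}, and the restricted closure of {GK} across the fragments never reaches {I}.
J → GH is preserved.
G → K is preserved.
KL → I is preserved.
HJ → GK is preserved.
H → J is preserved.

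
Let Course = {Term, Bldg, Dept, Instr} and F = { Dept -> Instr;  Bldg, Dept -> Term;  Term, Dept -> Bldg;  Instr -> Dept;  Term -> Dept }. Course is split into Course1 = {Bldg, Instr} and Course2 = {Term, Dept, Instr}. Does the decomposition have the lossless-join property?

No

Common attributes: Course1 ∩ Course2 = {Instr}.
Closure of {Instr}: Instr → Dept applies, adding Dept. So (Instr)⁺ = {Dept, Instr}.
The closure contains neither all of Course1 = {Bldg, Instr} nor all of Course2 = {Term, Dept, Instr}, so the common attributes are not a superkey of either fragment. The join is lossy.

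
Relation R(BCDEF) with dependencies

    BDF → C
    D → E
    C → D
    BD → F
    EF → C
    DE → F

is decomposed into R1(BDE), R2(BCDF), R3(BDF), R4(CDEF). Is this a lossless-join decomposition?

Chase test. Columns are BCDEF; row i has aⱼ where attribute j ∈ Ri, else bᵢⱼ.
Initial tableau (one row per fragment):
  row 1: a1 b12 a3 a4 b15
  row 2: a1 a2 a3 b24 a5
  row 3: a1 b32 a3 b34 a5
  row 4: b41 a2 a3 a4 a5
Rows 2 and 3 agree on BDF; apply BDF→C and equate their C entries.
Rows 1 and 2 agree on D; apply D→E and equate their E entries.
Rows 1 and 3 agree on D; apply D→E and equate their E entries.
Rows 1 and 2 agree on BD; apply BD→F and equate their F entries.
Rows 1 and 2 agree on EF; apply EF→C and equate their C entries.
Row 1 is now all distinguished symbols — the join is lossless.

Yes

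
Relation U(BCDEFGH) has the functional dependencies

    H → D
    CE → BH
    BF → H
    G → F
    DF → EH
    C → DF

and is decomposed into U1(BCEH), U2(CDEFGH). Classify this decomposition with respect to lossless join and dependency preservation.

lossless but not dependency-preserving

Lossless test: (CEH)⁺ = {BCDEFH}, which contains all of one fragment — lossless.
Dependency preservation: the restricted closure of {BF} across the fragments never reaches {H}, so BF → H cannot be enforced without a join — not preserved.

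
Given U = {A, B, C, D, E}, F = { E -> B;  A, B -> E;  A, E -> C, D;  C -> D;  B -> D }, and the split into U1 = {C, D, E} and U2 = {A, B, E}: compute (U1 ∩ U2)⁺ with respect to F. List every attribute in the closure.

B, D, E

U1 ∩ U2 = {E}.
E → B applies, adding B
B → D applies, adding D
Closure: {B, D, E}.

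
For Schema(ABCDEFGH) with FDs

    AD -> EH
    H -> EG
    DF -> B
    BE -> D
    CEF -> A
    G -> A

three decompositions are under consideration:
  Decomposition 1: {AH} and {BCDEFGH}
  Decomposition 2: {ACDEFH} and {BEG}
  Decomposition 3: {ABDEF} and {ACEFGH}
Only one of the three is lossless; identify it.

Decomposition 1

Decomposition 1: common = {H}, closure = {AEGH} → lossless.
Decomposition 2: common = {E}, closure = {E} → lossy.
Decomposition 3: common = {AEF}, closure = {AEF} → lossy.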